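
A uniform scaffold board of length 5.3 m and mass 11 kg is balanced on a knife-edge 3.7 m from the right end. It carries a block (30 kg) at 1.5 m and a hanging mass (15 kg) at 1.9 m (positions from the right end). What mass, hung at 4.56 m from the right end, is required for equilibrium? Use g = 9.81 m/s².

m ≈ 122 kg

Choose the knife-edge (at 3.7 m from the right end) as the axis so the support reaction has zero arm there.
Beam weight: 11 × 9.81 = 107.9 N down at 2.65 m → arm 1.05 m, τ = 107.9 × 1.05 = 113.3 N·m clockwise.
Block: 30 × 9.81 = 294.3 N down at 1.5 m → arm 2.2 m, τ = 294.3 × 2.2 = 647.5 N·m clockwise.
Hanging mass: 15 × 9.81 = 147.2 N down at 1.9 m → arm 1.8 m, τ = 147.2 × 1.8 = 265 N·m clockwise.
Net moment of known loads = 1026 N·m clockwise.
An unknown mass m at 4.56 m has arm 0.86 m; its moment is m·g·0.86 counterclockwise.
Στ = 0 ⇒ m × 9.81 × 0.86 = 1026 ⇒ m = 1026 / (9.81 × 0.86) = 122 kg.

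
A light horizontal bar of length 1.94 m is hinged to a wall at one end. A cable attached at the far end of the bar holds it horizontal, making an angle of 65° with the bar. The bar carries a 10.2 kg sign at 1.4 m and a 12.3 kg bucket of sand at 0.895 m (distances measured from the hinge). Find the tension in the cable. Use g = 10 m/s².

T ≈ 144 N

About the hinge:
Sign: 10.2 × 10 = 102 N down at 1.4 m → arm 1.4 m, τ = 102 × 1.4 = 142.8 N·m clockwise.
Bucket of sand: 12.3 × 10 = 123 N down at 0.895 m → arm 0.895 m, τ = 123 × 0.895 = 110.1 N·m clockwise.
Total clockwise load moment = 252.9 N·m.
The cable tension T acts at 1.94 m; only its component perpendicular to the bar, T sinθ, produces torque. sin 65° = 0.9063.
Στ = 0 ⇒ T × 1.94 × 0.9063 = 252.9 ⇒ T = 252.9 / 1.758 = 144 N.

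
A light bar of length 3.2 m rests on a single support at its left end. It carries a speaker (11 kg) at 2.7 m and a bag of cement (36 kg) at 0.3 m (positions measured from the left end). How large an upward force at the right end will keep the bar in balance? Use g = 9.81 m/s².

Taking torques about the left end:
Speaker: 11 × 9.81 = 107.9 N down at 2.7 m → arm 2.7 m, τ = 107.9 × 2.7 = 291.3 N·m clockwise.
Bag of cement: 36 × 9.81 = 353.2 N down at 0.3 m → arm 0.3 m, τ = 353.2 × 0.3 = 106 N·m clockwise.
Net moment of the loads = 397.3 N·m clockwise.
The upward force F acts at the right end, arm 3.2 m, giving F × 3.2 counterclockwise.
Balancing moments: F × 3.2 = 397.3, giving F = 397.3 / 3.2 = 124 N.

F ≈ 124 N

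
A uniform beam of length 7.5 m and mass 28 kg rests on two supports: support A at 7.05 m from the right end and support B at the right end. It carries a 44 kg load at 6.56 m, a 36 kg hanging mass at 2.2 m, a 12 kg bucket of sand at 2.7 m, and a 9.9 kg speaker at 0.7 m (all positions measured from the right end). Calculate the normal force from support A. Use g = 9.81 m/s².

About support B:
Beam weight: 28 × 9.81 = 274.7 N down at 3.75 m → arm 3.75 m, τ = 274.7 × 3.75 = 1030 N·m counterclockwise.
Load: 44 × 9.81 = 431.6 N down at 6.56 m → arm 6.56 m, τ = 431.6 × 6.56 = 2831 N·m counterclockwise.
Hanging mass: 36 × 9.81 = 353.2 N down at 2.2 m → arm 2.2 m, τ = 353.2 × 2.2 = 777 N·m counterclockwise.
Bucket of sand: 12 × 9.81 = 117.7 N down at 2.7 m → arm 2.7 m, τ = 117.7 × 2.7 = 317.8 N·m counterclockwise.
Speaker: 9.9 × 9.81 = 97.12 N down at 0.7 m → arm 0.7 m, τ = 97.12 × 0.7 = 67.98 N·m counterclockwise.
Net load moment about support B = 5024 N·m counterclockwise.
Reaction R at support A is upward at 7.05 m, arm 7.05 m → moment R × 7.05 clockwise.
For rotational equilibrium, R × 7.05 = 5024, so R = 713 N.

R_A ≈ 713 N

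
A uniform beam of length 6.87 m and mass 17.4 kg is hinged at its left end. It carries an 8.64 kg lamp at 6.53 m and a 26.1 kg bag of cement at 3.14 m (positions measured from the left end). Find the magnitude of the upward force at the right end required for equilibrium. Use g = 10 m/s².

F ≈ 288 N

Sum moments about the left end (the unknown pivot reaction has zero arm there).
Beam weight: 17.4 × 10 = 174 N down at 3.435 m → arm 3.435 m, τ = 174 × 3.435 = 597.7 N·m clockwise.
Lamp: 8.64 × 10 = 86.4 N down at 6.53 m → arm 6.53 m, τ = 86.4 × 6.53 = 564.2 N·m clockwise.
Bag of cement: 26.1 × 10 = 261 N down at 3.14 m → arm 3.14 m, τ = 261 × 3.14 = 819.5 N·m clockwise.
Net moment of the loads = 1981 N·m clockwise.
The upward force F acts at the right end, arm 6.87 m, giving F × 6.87 counterclockwise.
Balancing moments: F × 6.87 = 1981, giving F = 1981 / 6.87 = 288 N.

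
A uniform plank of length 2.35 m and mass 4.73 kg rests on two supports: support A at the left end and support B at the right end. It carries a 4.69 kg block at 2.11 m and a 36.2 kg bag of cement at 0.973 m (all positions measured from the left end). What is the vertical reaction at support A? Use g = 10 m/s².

R_A ≈ 241 N

Take moments about support B.
Beam weight: 4.73 × 10 = 47.3 N down at 1.175 m → arm 1.175 m, τ = 47.3 × 1.175 = 55.58 N·m counterclockwise.
Block: 4.69 × 10 = 46.9 N down at 2.11 m → arm 0.24 m, τ = 46.9 × 0.24 = 11.26 N·m counterclockwise.
Bag of cement: 36.2 × 10 = 362 N down at 0.973 m → arm 1.377 m, τ = 362 × 1.377 = 498.5 N·m counterclockwise.
Net load moment about support B = 565.3 N·m counterclockwise.
Reaction R at support A is upward at 0 m, arm 2.35 m → moment R × 2.35 clockwise.
Στ = 0 ⇒ R × 2.35 = 565.3 ⇒ R = 241 N.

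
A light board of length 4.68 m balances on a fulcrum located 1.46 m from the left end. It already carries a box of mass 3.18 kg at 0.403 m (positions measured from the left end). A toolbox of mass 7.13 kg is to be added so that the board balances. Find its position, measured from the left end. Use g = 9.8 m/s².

x ≈ 1.93 m from the left end

Take moments about the fulcrum (at 1.46 m from the left end).
Box: 3.18 × 9.8 = 31.16 N down at 0.403 m → arm 1.057 m, τ = 31.16 × 1.057 = 32.94 N·m counterclockwise.
Net moment of existing loads = 32.94 N·m counterclockwise.
The toolbox weighs 7.13 × 9.8 = 69.87 N and must supply an equal clockwise moment, so its lever arm about the fulcrum is 32.94 / 69.87 = 0.471 m.
That puts it at 1.46 + 0.471 = 1.93 m from the left end.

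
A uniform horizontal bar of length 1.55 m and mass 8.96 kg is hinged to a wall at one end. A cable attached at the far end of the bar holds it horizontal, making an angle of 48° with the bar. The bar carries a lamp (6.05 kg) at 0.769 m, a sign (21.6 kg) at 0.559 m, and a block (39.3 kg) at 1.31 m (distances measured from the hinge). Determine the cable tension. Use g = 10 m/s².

T ≈ 652 N

Sum moments about the hinge (the unknown hinge reaction has zero arm there).
Beam weight: 8.96 × 10 = 89.6 N down at 0.775 m → arm 0.775 m, τ = 89.6 × 0.775 = 69.44 N·m clockwise.
Lamp: 6.05 × 10 = 60.5 N down at 0.769 m → arm 0.769 m, τ = 60.5 × 0.769 = 46.52 N·m clockwise.
Sign: 21.6 × 10 = 216 N down at 0.559 m → arm 0.559 m, τ = 216 × 0.559 = 120.7 N·m clockwise.
Block: 39.3 × 10 = 393 N down at 1.31 m → arm 1.31 m, τ = 393 × 1.31 = 514.8 N·m clockwise.
Total clockwise load moment = 751.5 N·m.
The cable tension T acts at 1.55 m; only its component perpendicular to the bar, T sinθ, produces torque. sin 48° = 0.7431.
Setting net torque to zero: T × 1.55 × 0.7431 = 751.5 → T = 751.5 / 1.152 = 652 N.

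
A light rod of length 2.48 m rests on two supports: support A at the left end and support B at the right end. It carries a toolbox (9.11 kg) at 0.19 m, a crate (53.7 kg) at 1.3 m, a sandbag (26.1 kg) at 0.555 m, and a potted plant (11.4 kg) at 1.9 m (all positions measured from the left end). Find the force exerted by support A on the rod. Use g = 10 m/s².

R_A ≈ 569 N

Take moments about support B.
Toolbox: 9.11 × 10 = 91.1 N down at 0.19 m → arm 2.29 m, τ = 91.1 × 2.29 = 208.6 N·m counterclockwise.
Crate: 53.7 × 10 = 537 N down at 1.3 m → arm 1.18 m, τ = 537 × 1.18 = 633.7 N·m counterclockwise.
Sandbag: 26.1 × 10 = 261 N down at 0.555 m → arm 1.925 m, τ = 261 × 1.925 = 502.4 N·m counterclockwise.
Potted plant: 11.4 × 10 = 114 N down at 1.9 m → arm 0.58 m, τ = 114 × 0.58 = 66.12 N·m counterclockwise.
Net load moment about support B = 1411 N·m counterclockwise.
Reaction R at support A is upward at 0 m, arm 2.48 m → moment R × 2.48 clockwise.
For rotational equilibrium, R × 2.48 = 1411, so R = 569 N.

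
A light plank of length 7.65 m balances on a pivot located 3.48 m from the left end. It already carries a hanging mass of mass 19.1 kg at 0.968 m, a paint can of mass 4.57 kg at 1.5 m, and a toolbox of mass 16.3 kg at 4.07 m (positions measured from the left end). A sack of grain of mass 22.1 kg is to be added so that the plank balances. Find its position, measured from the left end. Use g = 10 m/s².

About the pivot (at 3.48 m from the left end):
Hanging mass: 19.1 × 10 = 191 N down at 0.968 m → arm 2.512 m, τ = 191 × 2.512 = 479.8 N·m counterclockwise.
Paint can: 4.57 × 10 = 45.7 N down at 1.5 m → arm 1.98 m, τ = 45.7 × 1.98 = 90.49 N·m counterclockwise.
Toolbox: 16.3 × 10 = 163 N down at 4.07 m → arm 0.59 m, τ = 163 × 0.59 = 96.17 N·m clockwise.
Net moment of existing loads = 474.1 N·m counterclockwise.
The sack of grain weighs 22.1 × 10 = 221 N and must supply an equal clockwise moment, so its lever arm about the pivot is 474.1 / 221 = 2.15 m.
That puts it at 3.48 + 2.15 = 5.63 m from the left end.

x ≈ 5.63 m from the left end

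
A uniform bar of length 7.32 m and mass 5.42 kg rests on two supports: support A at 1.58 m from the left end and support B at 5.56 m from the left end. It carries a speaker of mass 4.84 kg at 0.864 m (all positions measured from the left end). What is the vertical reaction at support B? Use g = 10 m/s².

Sum moments about support A (its reaction then has zero moment arm).
Beam weight: 5.42 × 10 = 54.2 N down at 3.66 m → arm 2.08 m, τ = 54.2 × 2.08 = 112.7 N·m clockwise.
Speaker: 4.84 × 10 = 48.4 N down at 0.864 m → arm 0.716 m, τ = 48.4 × 0.716 = 34.65 N·m counterclockwise.
Net load moment about support A = 78.05 N·m clockwise.
Reaction R at support B is upward at 5.56 m, arm 3.98 m → moment R × 3.98 counterclockwise.
Setting net torque to zero: R × 3.98 = 78.05 → R = 19.6 N.

R_B ≈ 19.6 N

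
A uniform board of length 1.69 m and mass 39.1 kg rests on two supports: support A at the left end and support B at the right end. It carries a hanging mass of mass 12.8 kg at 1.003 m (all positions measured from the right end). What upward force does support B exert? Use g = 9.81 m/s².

R_B ≈ 243 N

About support A:
Beam weight: 39.1 × 9.81 = 383.6 N down at 0.845 m → arm 0.845 m, τ = 383.6 × 0.845 = 324.1 N·m clockwise.
Hanging mass: 12.8 × 9.81 = 125.6 N down at 1.003 m → arm 0.687 m, τ = 125.6 × 0.687 = 86.29 N·m clockwise.
Net load moment about support A = 410.4 N·m clockwise.
Reaction R at support B is upward at 0 m, arm 1.69 m → moment R × 1.69 counterclockwise.
Balancing moments: R × 1.69 = 410.4, giving R = 243 N.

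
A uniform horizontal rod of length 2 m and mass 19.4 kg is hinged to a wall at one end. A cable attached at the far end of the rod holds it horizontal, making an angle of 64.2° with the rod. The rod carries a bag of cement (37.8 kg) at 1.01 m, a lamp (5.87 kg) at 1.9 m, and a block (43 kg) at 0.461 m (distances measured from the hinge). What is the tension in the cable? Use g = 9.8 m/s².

About the hinge:
Beam weight: 19.4 × 9.8 = 190.1 N down at 1 m → arm 1 m, τ = 190.1 × 1 = 190.1 N·m clockwise.
Bag of cement: 37.8 × 9.8 = 370.4 N down at 1.01 m → arm 1.01 m, τ = 370.4 × 1.01 = 374.1 N·m clockwise.
Lamp: 5.87 × 9.8 = 57.53 N down at 1.9 m → arm 1.9 m, τ = 57.53 × 1.9 = 109.3 N·m clockwise.
Block: 43 × 9.8 = 421.4 N down at 0.461 m → arm 0.461 m, τ = 421.4 × 0.461 = 194.3 N·m clockwise.
Total clockwise load moment = 867.8 N·m.
The cable tension T acts at 2 m; only its component perpendicular to the rod, T sinθ, produces torque. sin 64.2° = 0.9003.
Balancing moments: T × 2 × 0.9003 = 867.8, giving T = 867.8 / 1.801 = 482 N.

T ≈ 482 N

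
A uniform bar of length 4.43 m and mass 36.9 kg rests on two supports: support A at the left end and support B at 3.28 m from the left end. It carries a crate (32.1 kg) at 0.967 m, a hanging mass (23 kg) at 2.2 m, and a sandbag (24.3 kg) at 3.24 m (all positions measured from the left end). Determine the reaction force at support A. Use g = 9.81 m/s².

Take moments about support B.
Beam weight: 36.9 × 9.81 = 362 N down at 2.215 m → arm 1.065 m, τ = 362 × 1.065 = 385.5 N·m counterclockwise.
Crate: 32.1 × 9.81 = 314.9 N down at 0.967 m → arm 2.313 m, τ = 314.9 × 2.313 = 728.4 N·m counterclockwise.
Hanging mass: 23 × 9.81 = 225.6 N down at 2.2 m → arm 1.08 m, τ = 225.6 × 1.08 = 243.6 N·m counterclockwise.
Sandbag: 24.3 × 9.81 = 238.4 N down at 3.24 m → arm 0.04 m, τ = 238.4 × 0.04 = 9.536 N·m counterclockwise.
Net load moment about support B = 1367 N·m counterclockwise.
Reaction R at support A is upward at 0 m, arm 3.28 m → moment R × 3.28 clockwise.
Στ = 0 ⇒ R × 3.28 = 1367 ⇒ R = 417 N.

R_A ≈ 417 N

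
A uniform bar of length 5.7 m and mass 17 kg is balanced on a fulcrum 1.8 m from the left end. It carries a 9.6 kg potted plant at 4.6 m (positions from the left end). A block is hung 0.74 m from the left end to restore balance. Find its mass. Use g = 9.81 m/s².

m ≈ 42.2 kg

Taking torques about the fulcrum (at 1.8 m from the left end):
Beam weight: 17 × 9.81 = 166.8 N down at 2.85 m → arm 1.05 m, τ = 166.8 × 1.05 = 175.1 N·m clockwise.
Potted plant: 9.6 × 9.81 = 94.18 N down at 4.6 m → arm 2.8 m, τ = 94.18 × 2.8 = 263.7 N·m clockwise.
Net moment of known loads = 438.8 N·m clockwise.
An unknown mass m at 0.74 m has arm 1.06 m; its moment is m·g·1.06 counterclockwise.
Στ = 0 ⇒ m × 9.81 × 1.06 = 438.8 ⇒ m = 438.8 / (9.81 × 1.06) = 42.2 kg.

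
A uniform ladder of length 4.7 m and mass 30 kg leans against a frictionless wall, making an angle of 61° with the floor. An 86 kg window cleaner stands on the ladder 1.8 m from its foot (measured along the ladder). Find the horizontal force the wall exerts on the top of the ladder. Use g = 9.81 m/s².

Take moments about the foot of the ladder.
Ladder weight 30×9.81 = 294.3 N acts at 2.35 m along the ladder; its horizontal arm is 2.35·cos61° = 1.139 m → τ = 335.2 N·m clockwise.
Window cleaner: 86×9.81 = 843.7 N at 1.8 m → arm 0.8727 m → τ = 736.3 N·m clockwise.
Wall normal N acts horizontally at the top; its moment arm is the height L sinθ = 4.7·sin61° = 4.111 m, counterclockwise.
Στ = 0 ⇒ N × 4.111 = 1072 ⇒ N = 261 N.

N_wall ≈ 261 N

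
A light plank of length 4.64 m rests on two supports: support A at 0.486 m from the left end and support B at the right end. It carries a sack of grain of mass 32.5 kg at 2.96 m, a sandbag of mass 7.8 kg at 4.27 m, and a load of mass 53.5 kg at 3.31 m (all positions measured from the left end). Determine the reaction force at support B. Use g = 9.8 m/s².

Choose support A as the axis so its reaction then has zero moment arm.
Sack of grain: 32.5 × 9.8 = 318.5 N down at 2.96 m → arm 2.474 m, τ = 318.5 × 2.474 = 788 N·m clockwise.
Sandbag: 7.8 × 9.8 = 76.44 N down at 4.27 m → arm 3.784 m, τ = 76.44 × 3.784 = 289.2 N·m clockwise.
Load: 53.5 × 9.8 = 524.3 N down at 3.31 m → arm 2.824 m, τ = 524.3 × 2.824 = 1481 N·m clockwise.
Net load moment about support A = 2558 N·m clockwise.
Reaction R at support B is upward at 4.64 m, arm 4.154 m → moment R × 4.154 counterclockwise.
Στ = 0 ⇒ R × 4.154 = 2558 ⇒ R = 616 N.

R_B ≈ 616 N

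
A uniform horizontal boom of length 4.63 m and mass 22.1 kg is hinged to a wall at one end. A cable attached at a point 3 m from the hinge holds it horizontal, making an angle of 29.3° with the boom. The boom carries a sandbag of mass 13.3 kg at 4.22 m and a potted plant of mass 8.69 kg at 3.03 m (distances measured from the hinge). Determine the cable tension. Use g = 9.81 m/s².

Choose the hinge as the axis so the unknown hinge reaction has zero arm there.
Beam weight: 22.1 × 9.81 = 216.8 N down at 2.315 m → arm 2.315 m, τ = 216.8 × 2.315 = 501.9 N·m clockwise.
Sandbag: 13.3 × 9.81 = 130.5 N down at 4.22 m → arm 4.22 m, τ = 130.5 × 4.22 = 550.7 N·m clockwise.
Potted plant: 8.69 × 9.81 = 85.25 N down at 3.03 m → arm 3.03 m, τ = 85.25 × 3.03 = 258.3 N·m clockwise.
Total clockwise load moment = 1311 N·m.
The cable tension T acts at 3 m; only its component perpendicular to the boom, T sinθ, produces torque. sin 29.3° = 0.4894.
For rotational equilibrium, T × 3 × 0.4894 = 1311, so T = 1311 / 1.468 = 893 N.

T ≈ 893 N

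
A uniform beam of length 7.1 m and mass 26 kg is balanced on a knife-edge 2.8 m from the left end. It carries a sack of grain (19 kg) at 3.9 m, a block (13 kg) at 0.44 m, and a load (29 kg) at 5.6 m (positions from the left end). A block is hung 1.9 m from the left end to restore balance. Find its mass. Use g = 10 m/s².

About the knife-edge (at 2.8 m from the left end):
Beam weight: 26 × 10 = 260 N down at 3.55 m → arm 0.75 m, τ = 260 × 0.75 = 195 N·m clockwise.
Sack of grain: 19 × 10 = 190 N down at 3.9 m → arm 1.1 m, τ = 190 × 1.1 = 209 N·m clockwise.
Block: 13 × 10 = 130 N down at 0.44 m → arm 2.36 m, τ = 130 × 2.36 = 306.8 N·m counterclockwise.
Load: 29 × 10 = 290 N down at 5.6 m → arm 2.8 m, τ = 290 × 2.8 = 812 N·m clockwise.
Net moment of known loads = 909.2 N·m clockwise.
An unknown mass m at 1.9 m has arm 0.9 m; its moment is m·g·0.9 counterclockwise.
Στ = 0 ⇒ m × 10 × 0.9 = 909.2 ⇒ m = 909.2 / (10 × 0.9) = 101 kg.

m ≈ 101 kg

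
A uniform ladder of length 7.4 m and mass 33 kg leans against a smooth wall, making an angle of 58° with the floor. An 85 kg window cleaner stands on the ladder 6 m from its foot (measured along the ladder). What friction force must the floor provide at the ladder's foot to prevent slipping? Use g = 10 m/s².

Take moments about the foot of the ladder.
Ladder weight 33×10 = 330 N acts at 3.7 m along the ladder; its horizontal arm is 3.7·cos58° = 1.961 m → τ = 647.1 N·m clockwise.
Window cleaner: 85×10 = 850 N at 6 m → arm 3.18 m → τ = 2703 N·m clockwise.
Wall normal N acts horizontally at the top; its moment arm is the height L sinθ = 7.4·sin58° = 6.276 m, counterclockwise.
Στ = 0 ⇒ N × 6.276 = 3350 ⇒ N = 534 N.
ΣFx = 0: friction at the foot balances the wall's push, so f = N_wall = 534 N.

f ≈ 534 N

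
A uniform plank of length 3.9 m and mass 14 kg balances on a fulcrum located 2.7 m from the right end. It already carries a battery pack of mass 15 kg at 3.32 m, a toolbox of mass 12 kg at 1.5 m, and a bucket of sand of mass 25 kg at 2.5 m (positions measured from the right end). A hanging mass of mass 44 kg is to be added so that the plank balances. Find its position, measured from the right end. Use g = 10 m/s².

x ≈ 3.17 m from the right end

Taking torques about the fulcrum (at 2.7 m from the right end):
Beam weight: 14 × 10 = 140 N down at 1.95 m → arm 0.75 m, τ = 140 × 0.75 = 105 N·m clockwise.
Battery pack: 15 × 10 = 150 N down at 3.32 m → arm 0.62 m, τ = 150 × 0.62 = 93 N·m counterclockwise.
Toolbox: 12 × 10 = 120 N down at 1.5 m → arm 1.2 m, τ = 120 × 1.2 = 144 N·m clockwise.
Bucket of sand: 25 × 10 = 250 N down at 2.5 m → arm 0.2 m, τ = 250 × 0.2 = 50 N·m clockwise.
Net moment of existing loads = 206 N·m clockwise.
The hanging mass weighs 44 × 10 = 440 N and must supply an equal counterclockwise moment, so its lever arm about the fulcrum is 206 / 440 = 0.468 m.
That puts it at 2.7 + 0.468 = 3.17 m from the right end.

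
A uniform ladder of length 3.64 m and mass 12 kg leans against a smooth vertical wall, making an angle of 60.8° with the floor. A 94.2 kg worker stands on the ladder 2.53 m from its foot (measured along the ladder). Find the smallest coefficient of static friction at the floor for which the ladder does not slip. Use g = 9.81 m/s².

μ_min ≈ 0.376

Taking torques about the foot of the ladder:
Ladder weight 12×9.81 = 117.7 N acts at 1.82 m along the ladder; its horizontal arm is 1.82·cos60.8° = 0.8879 m → τ = 104.5 N·m clockwise.
Worker: 94.2×9.81 = 924.1 N at 2.53 m → arm 1.234 m → τ = 1140 N·m clockwise.
Wall normal N acts horizontally at the top; its moment arm is the height L sinθ = 3.64·sin60.8° = 3.177 m, counterclockwise.
Setting net torque to zero: N × 3.177 = 1244 → N = 391.6 N.
ΣFx = 0 ⇒ f = N_wall = 391.6 N. ΣFy = 0 ⇒ N_floor = 1042 N.
μ_min = f / N_floor = 391.6 / 1042 = 0.376.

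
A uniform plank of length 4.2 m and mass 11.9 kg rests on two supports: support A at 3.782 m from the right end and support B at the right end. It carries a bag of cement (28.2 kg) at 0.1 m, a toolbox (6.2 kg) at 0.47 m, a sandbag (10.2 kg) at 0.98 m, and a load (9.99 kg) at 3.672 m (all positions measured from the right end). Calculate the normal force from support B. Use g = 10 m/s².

R_B ≈ 460 N

About support A:
Beam weight: 11.9 × 10 = 119 N down at 2.1 m → arm 1.682 m, τ = 119 × 1.682 = 200.2 N·m clockwise.
Bag of cement: 28.2 × 10 = 282 N down at 0.1 m → arm 3.682 m, τ = 282 × 3.682 = 1038 N·m clockwise.
Toolbox: 6.2 × 10 = 62 N down at 0.47 m → arm 3.312 m, τ = 62 × 3.312 = 205.3 N·m clockwise.
Sandbag: 10.2 × 10 = 102 N down at 0.98 m → arm 2.802 m, τ = 102 × 2.802 = 285.8 N·m clockwise.
Load: 9.99 × 10 = 99.9 N down at 3.672 m → arm 0.11 m, τ = 99.9 × 0.11 = 10.99 N·m clockwise.
Net load moment about support A = 1740 N·m clockwise.
Reaction R at support B is upward at 0 m, arm 3.782 m → moment R × 3.782 counterclockwise.
Setting net torque to zero: R × 3.782 = 1740 → R = 460 N.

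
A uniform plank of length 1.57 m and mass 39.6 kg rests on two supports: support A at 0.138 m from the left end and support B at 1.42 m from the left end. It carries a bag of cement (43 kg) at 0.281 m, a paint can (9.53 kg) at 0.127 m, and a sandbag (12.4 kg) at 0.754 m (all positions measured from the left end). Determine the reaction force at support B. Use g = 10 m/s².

R_B ≈ 307 N

About support A:
Beam weight: 39.6 × 10 = 396 N down at 0.785 m → arm 0.647 m, τ = 396 × 0.647 = 256.2 N·m clockwise.
Bag of cement: 43 × 10 = 430 N down at 0.281 m → arm 0.143 m, τ = 430 × 0.143 = 61.49 N·m clockwise.
Paint can: 9.53 × 10 = 95.3 N down at 0.127 m → arm 0.011 m, τ = 95.3 × 0.011 = 1.048 N·m counterclockwise.
Sandbag: 12.4 × 10 = 124 N down at 0.754 m → arm 0.616 m, τ = 124 × 0.616 = 76.38 N·m clockwise.
Net load moment about support A = 393 N·m clockwise.
Reaction R at support B is upward at 1.42 m, arm 1.282 m → moment R × 1.282 counterclockwise.
Setting net torque to zero: R × 1.282 = 393 → R = 307 N.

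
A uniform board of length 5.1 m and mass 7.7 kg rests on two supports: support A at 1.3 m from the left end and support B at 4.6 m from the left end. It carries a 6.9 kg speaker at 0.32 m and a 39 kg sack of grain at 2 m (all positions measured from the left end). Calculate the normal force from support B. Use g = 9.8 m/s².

R_B ≈ 89.6 N

Sum moments about support A (its reaction then has zero moment arm).
Beam weight: 7.7 × 9.8 = 75.46 N down at 2.55 m → arm 1.25 m, τ = 75.46 × 1.25 = 94.32 N·m clockwise.
Speaker: 6.9 × 9.8 = 67.62 N down at 0.32 m → arm 0.98 m, τ = 67.62 × 0.98 = 66.27 N·m counterclockwise.
Sack of grain: 39 × 9.8 = 382.2 N down at 2 m → arm 0.7 m, τ = 382.2 × 0.7 = 267.5 N·m clockwise.
Net load moment about support A = 295.6 N·m clockwise.
Reaction R at support B is upward at 4.6 m, arm 3.3 m → moment R × 3.3 counterclockwise.
Balancing moments: R × 3.3 = 295.6, giving R = 89.6 N.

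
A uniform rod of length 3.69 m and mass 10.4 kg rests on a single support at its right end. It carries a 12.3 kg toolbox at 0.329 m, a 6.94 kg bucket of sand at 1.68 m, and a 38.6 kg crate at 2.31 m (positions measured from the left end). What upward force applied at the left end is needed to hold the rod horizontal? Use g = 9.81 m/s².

Taking torques about the right end:
Beam weight: 10.4 × 9.81 = 102 N down at 1.845 m → arm 1.845 m, τ = 102 × 1.845 = 188.2 N·m counterclockwise.
Toolbox: 12.3 × 9.81 = 120.7 N down at 0.329 m → arm 3.361 m, τ = 120.7 × 3.361 = 405.7 N·m counterclockwise.
Bucket of sand: 6.94 × 9.81 = 68.08 N down at 1.68 m → arm 2.01 m, τ = 68.08 × 2.01 = 136.8 N·m counterclockwise.
Crate: 38.6 × 9.81 = 378.7 N down at 2.31 m → arm 1.38 m, τ = 378.7 × 1.38 = 522.6 N·m counterclockwise.
Net moment of the loads = 1253 N·m counterclockwise.
The upward force F acts at the left end, arm 3.69 m, giving F × 3.69 clockwise.
Στ = 0 ⇒ F × 3.69 = 1253 ⇒ F = 1253 / 3.69 = 340 N.

F ≈ 340 N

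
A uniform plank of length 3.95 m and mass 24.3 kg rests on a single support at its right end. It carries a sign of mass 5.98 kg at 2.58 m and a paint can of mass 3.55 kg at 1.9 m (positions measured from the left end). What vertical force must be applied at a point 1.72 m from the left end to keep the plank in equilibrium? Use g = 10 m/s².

F ≈ 285 N

Choose the right end as the axis so the unknown pivot reaction has zero arm there.
Beam weight: 24.3 × 10 = 243 N down at 1.975 m → arm 1.975 m, τ = 243 × 1.975 = 479.9 N·m counterclockwise.
Sign: 5.98 × 10 = 59.8 N down at 2.58 m → arm 1.37 m, τ = 59.8 × 1.37 = 81.93 N·m counterclockwise.
Paint can: 3.55 × 10 = 35.5 N down at 1.9 m → arm 2.05 m, τ = 35.5 × 2.05 = 72.77 N·m counterclockwise.
Net moment of the loads = 634.6 N·m counterclockwise.
The upward force F acts at a point 1.72 m from the left end, arm 2.23 m, giving F × 2.23 clockwise.
Setting net torque to zero: F × 2.23 = 634.6 → F = 634.6 / 2.23 = 285 N.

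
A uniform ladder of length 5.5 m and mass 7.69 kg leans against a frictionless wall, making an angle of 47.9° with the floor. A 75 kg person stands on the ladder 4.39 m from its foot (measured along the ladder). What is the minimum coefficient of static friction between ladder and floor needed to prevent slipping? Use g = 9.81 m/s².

μ_min ≈ 0.696

Take moments about the foot of the ladder.
Ladder weight 7.69×9.81 = 75.44 N acts at 2.75 m along the ladder; its horizontal arm is 2.75·cos47.9° = 1.844 m → τ = 139.1 N·m clockwise.
Person: 75×9.81 = 735.8 N at 4.39 m → arm 2.943 m → τ = 2165 N·m clockwise.
Wall normal N acts horizontally at the top; its moment arm is the height L sinθ = 5.5·sin47.9° = 4.081 m, counterclockwise.
Στ = 0 ⇒ N × 4.081 = 2304 ⇒ N = 564.6 N.
ΣFx = 0 ⇒ f = N_wall = 564.6 N. ΣFy = 0 ⇒ N_floor = 811.2 N.
μ_min = f / N_floor = 564.6 / 811.2 = 0.696.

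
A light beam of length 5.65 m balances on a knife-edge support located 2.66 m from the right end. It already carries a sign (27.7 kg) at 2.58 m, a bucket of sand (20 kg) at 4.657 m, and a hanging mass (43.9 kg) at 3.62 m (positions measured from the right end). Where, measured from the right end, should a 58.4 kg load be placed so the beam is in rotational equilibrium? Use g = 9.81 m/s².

Taking torques about the knife-edge support (at 2.66 m from the right end):
Sign: 27.7 × 9.81 = 271.7 N down at 2.58 m → arm 0.08 m, τ = 271.7 × 0.08 = 21.74 N·m clockwise.
Bucket of sand: 20 × 9.81 = 196.2 N down at 4.657 m → arm 1.997 m, τ = 196.2 × 1.997 = 391.8 N·m counterclockwise.
Hanging mass: 43.9 × 9.81 = 430.7 N down at 3.62 m → arm 0.96 m, τ = 430.7 × 0.96 = 413.5 N·m counterclockwise.
Net moment of existing loads = 783.6 N·m counterclockwise.
The load weighs 58.4 × 9.81 = 572.9 N and must supply an equal clockwise moment, so its lever arm about the knife-edge support is 783.6 / 572.9 = 1.37 m.
That puts it at 2.66 − 1.37 = 1.29 m from the right end.

x ≈ 1.29 m from the right end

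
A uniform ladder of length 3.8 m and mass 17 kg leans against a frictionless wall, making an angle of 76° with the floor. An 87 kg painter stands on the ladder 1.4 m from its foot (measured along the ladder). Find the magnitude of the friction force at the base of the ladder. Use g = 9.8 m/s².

Taking torques about the foot of the ladder:
Ladder weight 17×9.8 = 166.6 N acts at 1.9 m along the ladder; its horizontal arm is 1.9·cos76° = 0.4597 m → τ = 76.59 N·m clockwise.
Painter: 87×9.8 = 852.6 N at 1.4 m → arm 0.3387 m → τ = 288.8 N·m clockwise.
Wall normal N acts horizontally at the top; its moment arm is the height L sinθ = 3.8·sin76° = 3.687 m, counterclockwise.
Balancing moments: N × 3.687 = 365.4, giving N = 99.1 N.
ΣFx = 0: friction at the foot balances the wall's push, so f = N_wall = 99.1 N.

f ≈ 99.1 N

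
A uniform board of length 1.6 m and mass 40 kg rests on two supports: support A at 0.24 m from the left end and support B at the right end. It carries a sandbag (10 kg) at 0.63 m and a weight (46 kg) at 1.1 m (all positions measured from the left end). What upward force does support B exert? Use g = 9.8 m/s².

R_B ≈ 475 N

Take moments about support A.
Beam weight: 40 × 9.8 = 392 N down at 0.8 m → arm 0.56 m, τ = 392 × 0.56 = 219.5 N·m clockwise.
Sandbag: 10 × 9.8 = 98 N down at 0.63 m → arm 0.39 m, τ = 98 × 0.39 = 38.22 N·m clockwise.
Weight: 46 × 9.8 = 450.8 N down at 1.1 m → arm 0.86 m, τ = 450.8 × 0.86 = 387.7 N·m clockwise.
Net load moment about support A = 645.4 N·m clockwise.
Reaction R at support B is upward at 1.6 m, arm 1.36 m → moment R × 1.36 counterclockwise.
Setting net torque to zero: R × 1.36 = 645.4 → R = 475 N.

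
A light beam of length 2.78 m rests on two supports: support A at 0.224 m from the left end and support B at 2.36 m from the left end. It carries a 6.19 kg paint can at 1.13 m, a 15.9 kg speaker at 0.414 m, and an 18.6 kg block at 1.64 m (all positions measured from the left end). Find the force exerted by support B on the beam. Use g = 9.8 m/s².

R_B ≈ 160 N

Take moments about support A.
Paint can: 6.19 × 9.8 = 60.66 N down at 1.13 m → arm 0.906 m, τ = 60.66 × 0.906 = 54.96 N·m clockwise.
Speaker: 15.9 × 9.8 = 155.8 N down at 0.414 m → arm 0.19 m, τ = 155.8 × 0.19 = 29.6 N·m clockwise.
Block: 18.6 × 9.8 = 182.3 N down at 1.64 m → arm 1.416 m, τ = 182.3 × 1.416 = 258.1 N·m clockwise.
Net load moment about support A = 342.7 N·m clockwise.
Reaction R at support B is upward at 2.36 m, arm 2.136 m → moment R × 2.136 counterclockwise.
For rotational equilibrium, R × 2.136 = 342.7, so R = 160 N.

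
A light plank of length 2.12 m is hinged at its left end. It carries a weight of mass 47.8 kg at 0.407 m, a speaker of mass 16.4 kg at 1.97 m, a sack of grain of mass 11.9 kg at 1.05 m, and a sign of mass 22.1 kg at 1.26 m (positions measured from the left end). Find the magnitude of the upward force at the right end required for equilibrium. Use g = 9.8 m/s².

About the left end:
Weight: 47.8 × 9.8 = 468.4 N down at 0.407 m → arm 0.407 m, τ = 468.4 × 0.407 = 190.6 N·m clockwise.
Speaker: 16.4 × 9.8 = 160.7 N down at 1.97 m → arm 1.97 m, τ = 160.7 × 1.97 = 316.6 N·m clockwise.
Sack of grain: 11.9 × 9.8 = 116.6 N down at 1.05 m → arm 1.05 m, τ = 116.6 × 1.05 = 122.4 N·m clockwise.
Sign: 22.1 × 9.8 = 216.6 N down at 1.26 m → arm 1.26 m, τ = 216.6 × 1.26 = 272.9 N·m clockwise.
Net moment of the loads = 902.5 N·m clockwise.
The upward force F acts at the right end, arm 2.12 m, giving F × 2.12 counterclockwise.
For rotational equilibrium, F × 2.12 = 902.5, so F = 902.5 / 2.12 = 426 N.

F ≈ 426 N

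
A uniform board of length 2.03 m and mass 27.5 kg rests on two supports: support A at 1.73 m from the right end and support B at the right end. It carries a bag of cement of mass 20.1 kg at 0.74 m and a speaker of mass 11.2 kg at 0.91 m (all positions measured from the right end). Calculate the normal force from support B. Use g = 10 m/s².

Choose support A as the axis so its reaction then has zero moment arm.
Beam weight: 27.5 × 10 = 275 N down at 1.015 m → arm 0.715 m, τ = 275 × 0.715 = 196.6 N·m clockwise.
Bag of cement: 20.1 × 10 = 201 N down at 0.74 m → arm 0.99 m, τ = 201 × 0.99 = 199 N·m clockwise.
Speaker: 11.2 × 10 = 112 N down at 0.91 m → arm 0.82 m, τ = 112 × 0.82 = 91.84 N·m clockwise.
Net load moment about support A = 487.4 N·m clockwise.
Reaction R at support B is upward at 0 m, arm 1.73 m → moment R × 1.73 counterclockwise.
Setting net torque to zero: R × 1.73 = 487.4 → R = 282 N.

R_B ≈ 282 N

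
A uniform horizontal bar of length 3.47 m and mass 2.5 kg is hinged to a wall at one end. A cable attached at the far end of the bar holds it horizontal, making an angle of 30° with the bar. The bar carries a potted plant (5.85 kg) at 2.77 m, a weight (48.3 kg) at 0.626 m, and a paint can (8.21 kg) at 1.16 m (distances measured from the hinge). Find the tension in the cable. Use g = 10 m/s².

Sum moments about the hinge (the unknown hinge reaction has zero arm there).
Beam weight: 2.5 × 10 = 25 N down at 1.735 m → arm 1.735 m, τ = 25 × 1.735 = 43.38 N·m clockwise.
Potted plant: 5.85 × 10 = 58.5 N down at 2.77 m → arm 2.77 m, τ = 58.5 × 2.77 = 162 N·m clockwise.
Weight: 48.3 × 10 = 483 N down at 0.626 m → arm 0.626 m, τ = 483 × 0.626 = 302.4 N·m clockwise.
Paint can: 8.21 × 10 = 82.1 N down at 1.16 m → arm 1.16 m, τ = 82.1 × 1.16 = 95.24 N·m clockwise.
Total clockwise load moment = 603 N·m.
The cable tension T acts at 3.47 m; only its component perpendicular to the bar, T sinθ, produces torque. sin 30° = 0.5.
Στ = 0 ⇒ T × 3.47 × 0.5 = 603 ⇒ T = 603 / 1.735 = 348 N.

T ≈ 348 N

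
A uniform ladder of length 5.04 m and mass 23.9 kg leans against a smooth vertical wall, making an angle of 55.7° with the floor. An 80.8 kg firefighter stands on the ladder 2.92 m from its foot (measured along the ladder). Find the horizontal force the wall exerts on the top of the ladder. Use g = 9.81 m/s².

N_wall ≈ 393 N

Take moments about the foot of the ladder.
Ladder weight 23.9×9.81 = 234.5 N acts at 2.52 m along the ladder; its horizontal arm is 2.52·cos55.7° = 1.42 m → τ = 333 N·m clockwise.
Firefighter: 80.8×9.81 = 792.6 N at 2.92 m → arm 1.645 m → τ = 1304 N·m clockwise.
Wall normal N acts horizontally at the top; its moment arm is the height L sinθ = 5.04·sin55.7° = 4.164 m, counterclockwise.
Balancing moments: N × 4.164 = 1637, giving N = 393 N.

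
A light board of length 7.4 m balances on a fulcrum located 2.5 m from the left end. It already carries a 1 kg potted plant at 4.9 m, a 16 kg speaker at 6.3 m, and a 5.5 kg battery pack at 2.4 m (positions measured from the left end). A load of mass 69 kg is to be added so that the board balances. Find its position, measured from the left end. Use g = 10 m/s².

x ≈ 1.59 m from the left end

Taking torques about the fulcrum (at 2.5 m from the left end):
Potted plant: 1 × 10 = 10 N down at 4.9 m → arm 2.4 m, τ = 10 × 2.4 = 24 N·m clockwise.
Speaker: 16 × 10 = 160 N down at 6.3 m → arm 3.8 m, τ = 160 × 3.8 = 608 N·m clockwise.
Battery pack: 5.5 × 10 = 55 N down at 2.4 m → arm 0.1 m, τ = 55 × 0.1 = 5.5 N·m counterclockwise.
Net moment of existing loads = 626.5 N·m clockwise.
The load weighs 69 × 10 = 690 N and must supply an equal counterclockwise moment, so its lever arm about the fulcrum is 626.5 / 690 = 0.908 m.
That puts it at 2.5 − 0.908 = 1.59 m from the left end.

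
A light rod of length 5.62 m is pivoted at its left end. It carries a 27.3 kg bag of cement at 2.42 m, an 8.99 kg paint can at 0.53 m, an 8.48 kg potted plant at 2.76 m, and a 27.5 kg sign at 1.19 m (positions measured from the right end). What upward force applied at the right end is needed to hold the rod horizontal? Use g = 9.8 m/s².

F ≈ 487 N

Take moments about the left end.
Bag of cement: 27.3 × 9.8 = 267.5 N down at 2.42 m → arm 3.2 m, τ = 267.5 × 3.2 = 856 N·m clockwise.
Paint can: 8.99 × 9.8 = 88.1 N down at 0.53 m → arm 5.09 m, τ = 88.1 × 5.09 = 448.4 N·m clockwise.
Potted plant: 8.48 × 9.8 = 83.1 N down at 2.76 m → arm 2.86 m, τ = 83.1 × 2.86 = 237.7 N·m clockwise.
Sign: 27.5 × 9.8 = 269.5 N down at 1.19 m → arm 4.43 m, τ = 269.5 × 4.43 = 1194 N·m clockwise.
Net moment of the loads = 2736 N·m clockwise.
The upward force F acts at the right end, arm 5.62 m, giving F × 5.62 counterclockwise.
Balancing moments: F × 5.62 = 2736, giving F = 2736 / 5.62 = 487 N.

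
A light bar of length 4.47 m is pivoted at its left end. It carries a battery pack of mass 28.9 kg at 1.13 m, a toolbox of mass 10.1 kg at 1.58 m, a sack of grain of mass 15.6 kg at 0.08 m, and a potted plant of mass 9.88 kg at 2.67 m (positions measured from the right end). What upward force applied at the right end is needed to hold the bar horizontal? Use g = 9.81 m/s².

Taking torques about the left end:
Battery pack: 28.9 × 9.81 = 283.5 N down at 1.13 m → arm 3.34 m, τ = 283.5 × 3.34 = 946.9 N·m clockwise.
Toolbox: 10.1 × 9.81 = 99.08 N down at 1.58 m → arm 2.89 m, τ = 99.08 × 2.89 = 286.3 N·m clockwise.
Sack of grain: 15.6 × 9.81 = 153 N down at 0.08 m → arm 4.39 m, τ = 153 × 4.39 = 671.7 N·m clockwise.
Potted plant: 9.88 × 9.81 = 96.92 N down at 2.67 m → arm 1.8 m, τ = 96.92 × 1.8 = 174.5 N·m clockwise.
Net moment of the loads = 2079 N·m clockwise.
The upward force F acts at the right end, arm 4.47 m, giving F × 4.47 counterclockwise.
For rotational equilibrium, F × 4.47 = 2079, so F = 2079 / 4.47 = 465 N.

F ≈ 465 N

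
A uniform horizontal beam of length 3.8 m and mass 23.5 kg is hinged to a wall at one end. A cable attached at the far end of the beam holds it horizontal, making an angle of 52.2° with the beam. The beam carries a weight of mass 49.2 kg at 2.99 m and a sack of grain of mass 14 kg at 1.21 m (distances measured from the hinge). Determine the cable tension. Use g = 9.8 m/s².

T ≈ 681 N

Taking torques about the hinge:
Beam weight: 23.5 × 9.8 = 230.3 N down at 1.9 m → arm 1.9 m, τ = 230.3 × 1.9 = 437.6 N·m clockwise.
Weight: 49.2 × 9.8 = 482.2 N down at 2.99 m → arm 2.99 m, τ = 482.2 × 2.99 = 1442 N·m clockwise.
Sack of grain: 14 × 9.8 = 137.2 N down at 1.21 m → arm 1.21 m, τ = 137.2 × 1.21 = 166 N·m clockwise.
Total clockwise load moment = 2046 N·m.
The cable tension T acts at 3.8 m; only its component perpendicular to the beam, T sinθ, produces torque. sin 52.2° = 0.7902.
Balancing moments: T × 3.8 × 0.7902 = 2046, giving T = 2046 / 3.003 = 681 N.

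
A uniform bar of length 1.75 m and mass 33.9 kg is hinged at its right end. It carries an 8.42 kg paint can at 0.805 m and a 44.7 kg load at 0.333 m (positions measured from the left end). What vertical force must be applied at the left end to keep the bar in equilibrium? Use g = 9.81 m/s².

F ≈ 566 N

Choose the right end as the axis so the unknown pivot reaction has zero arm there.
Beam weight: 33.9 × 9.81 = 332.6 N down at 0.875 m → arm 0.875 m, τ = 332.6 × 0.875 = 291 N·m counterclockwise.
Paint can: 8.42 × 9.81 = 82.6 N down at 0.805 m → arm 0.945 m, τ = 82.6 × 0.945 = 78.06 N·m counterclockwise.
Load: 44.7 × 9.81 = 438.5 N down at 0.333 m → arm 1.417 m, τ = 438.5 × 1.417 = 621.4 N·m counterclockwise.
Net moment of the loads = 990.5 N·m counterclockwise.
The upward force F acts at the left end, arm 1.75 m, giving F × 1.75 clockwise.
Setting net torque to zero: F × 1.75 = 990.5 → F = 990.5 / 1.75 = 566 N.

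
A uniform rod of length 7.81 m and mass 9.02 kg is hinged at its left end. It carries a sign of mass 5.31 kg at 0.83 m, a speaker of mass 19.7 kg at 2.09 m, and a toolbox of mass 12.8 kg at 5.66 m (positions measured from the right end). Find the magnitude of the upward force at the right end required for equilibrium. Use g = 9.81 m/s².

F ≈ 267 N

Sum moments about the left end (the unknown pivot reaction has zero arm there).
Beam weight: 9.02 × 9.81 = 88.49 N down at 3.905 m → arm 3.905 m, τ = 88.49 × 3.905 = 345.6 N·m clockwise.
Sign: 5.31 × 9.81 = 52.09 N down at 0.83 m → arm 6.98 m, τ = 52.09 × 6.98 = 363.6 N·m clockwise.
Speaker: 19.7 × 9.81 = 193.3 N down at 2.09 m → arm 5.72 m, τ = 193.3 × 5.72 = 1106 N·m clockwise.
Toolbox: 12.8 × 9.81 = 125.6 N down at 5.66 m → arm 2.15 m, τ = 125.6 × 2.15 = 270 N·m clockwise.
Net moment of the loads = 2085 N·m clockwise.
The upward force F acts at the right end, arm 7.81 m, giving F × 7.81 counterclockwise.
Setting net torque to zero: F × 7.81 = 2085 → F = 2085 / 7.81 = 267 N.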